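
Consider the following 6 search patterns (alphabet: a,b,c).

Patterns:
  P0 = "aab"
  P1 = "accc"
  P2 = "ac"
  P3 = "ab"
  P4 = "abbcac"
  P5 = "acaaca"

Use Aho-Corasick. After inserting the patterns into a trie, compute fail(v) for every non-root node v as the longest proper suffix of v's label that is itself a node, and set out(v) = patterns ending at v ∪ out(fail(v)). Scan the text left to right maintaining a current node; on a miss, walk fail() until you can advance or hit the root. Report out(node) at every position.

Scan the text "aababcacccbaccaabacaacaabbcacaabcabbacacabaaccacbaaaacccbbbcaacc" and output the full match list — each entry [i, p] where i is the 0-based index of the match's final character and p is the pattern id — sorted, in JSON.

Build:
Trie (insert patterns):
  n0 'ε': a→1
  n1 'a': a→2 b→7 c→4
  n2 'aa': b→3
  n3 'aab': ·  [P0 ends]
  n4 'ac': a→12 c→5  [P2 ends]
  n5 'acc': c→6
  n6 'accc': ·  [P1 ends]
  n7 'ab': b→8  [P3 ends]
  n8 'abb': c→9
  n9 'abbc': a→10
  n10 'abbca': c→11
  n11 'abbcac': ·  [P4 ends]
  n12 'aca': a→13
  n13 'acaa': c→14
  n14 'acaac': a→15
  n15 'acaaca': ·  [P5 ends]

BFS fail/out derivation:
  fail(1) 'a': from fail(0)=0 chase 'a': 0 ⇒ 0;  out=∅∪out(0)=∅
  fail(2) 'aa': from fail(1)=0 chase 'a': 0 ⇒ 1;  out=∅∪out(1)=∅
  fail(4) 'ac': from fail(1)=0 chase 'c': 0 ⇒ 0;  out={2}∪out(0)={2}
  fail(7) 'ab': from fail(1)=0 chase 'b': 0 ⇒ 0;  out={3}∪out(0)={3}
  fail(3) 'aab': from fail(2)=1 chase 'b': 1 ⇒ 7;  out={0}∪out(7)={0,3}
  fail(5) 'acc': from fail(4)=0 chase 'c': 0 ⇒ 0;  out=∅∪out(0)=∅
  fail(8) 'abb': from fail(7)=0 chase 'b': 0 ⇒ 0;  out=∅∪out(0)=∅
  fail(12) 'aca': from fail(4)=0 chase 'a': 0 ⇒ 1;  out=∅∪out(1)=∅
  fail(6) 'accc': from fail(5)=0 chase 'c': 0 ⇒ 0;  out={1}∪out(0)={1}
  fail(9) 'abbc': from fail(8)=0 chase 'c': 0 ⇒ 0;  out=∅∪out(0)=∅
  fail(13) 'acaa': from fail(12)=1 chase 'a': 1 ⇒ 2;  out=∅∪out(2)=∅
  fail(10) 'abbca': from fail(9)=0 chase 'a': 0 ⇒ 1;  out=∅∪out(1)=∅
  fail(14) 'acaac': from fail(13)=2 chase 'c': 2→1 ⇒ 4;  out=∅∪out(4)={2}
  fail(11) 'abbcac': from fail(10)=1 chase 'c': 1 ⇒ 4;  out={4}∪out(4)={2,4}
  fail(15) 'acaaca': from fail(14)=4 chase 'a': 4 ⇒ 12;  out={5}∪out(12)={5}

Text stream:
[0] read 'a'  n0⇒n1
[1] read 'a'  n1⇒n2
[2] read 'b'  n2⇒n3  emit P0@[0:2],P3@[1:2]
[3] read 'a'  n3⇒n1 (fail-walked)
[4] read 'b'  n1⇒n7  emit P3@[3:4]
[5] read 'c'  n7⇒n0 (fail-walked)
[6] read 'a'  n0⇒n1
[7] read 'c'  n1⇒n4  emit P2@[6:7]
[8] read 'c'  n4⇒n5
[9] read 'c'  n5⇒n6  emit P1@[6:9]
[10] read 'b'  n6⇒n0 (fail-walked)
[11] read 'a'  n0⇒n1
[12] read 'c'  n1⇒n4  emit P2@[11:12]
[13] read 'c'  n4⇒n5
[14] read 'a'  n5⇒n1 (fail-walked)
[15] read 'a'  n1⇒n2
[16] read 'b'  n2⇒n3  emit P0@[14:16],P3@[15:16]
[17] read 'a'  n3⇒n1 (fail-walked)
[18] read 'c'  n1⇒n4  emit P2@[17:18]
[19] read 'a'  n4⇒n12
[20] read 'a'  n12⇒n13
[21] read 'c'  n13⇒n14  emit P2@[20:21]
[22] read 'a'  n14⇒n15  emit P5@[17:22]
[23] read 'a'  n15⇒n13 (fail-walked)
[24] read 'b'  n13⇒n3 (fail-walked)  emit P0@[22:24],P3@[23:24]
[25] read 'b'  n3⇒n8 (fail-walked)
[26] read 'c'  n8⇒n9
[27] read 'a'  n9⇒n10
[28] read 'c'  n10⇒n11  emit P2@[27:28],P4@[23:28]
[29] read 'a'  n11⇒n12 (fail-walked)
[30] read 'a'  n12⇒n13
[31] read 'b'  n13⇒n3 (fail-walked)  emit P0@[29:31],P3@[30:31]
[32] read 'c'  n3⇒n0 (fail-walked)
[33] read 'a'  n0⇒n1
[34] read 'b'  n1⇒n7  emit P3@[33:34]
[35] read 'b'  n7⇒n8
[36] read 'a'  n8⇒n1 (fail-walked)
[37] read 'c'  n1⇒n4  emit P2@[36:37]
[38] read 'a'  n4⇒n12
[39] read 'c'  n12⇒n4 (fail-walked)  emit P2@[38:39]
[40] read 'a'  n4⇒n12
[41] read 'b'  n12⇒n7 (fail-walked)  emit P3@[40:41]
[42] read 'a'  n7⇒n1 (fail-walked)
[43] read 'a'  n1⇒n2
[44] read 'c'  n2⇒n4 (fail-walked)  emit P2@[43:44]
[45] read 'c'  n4⇒n5
[46] read 'a'  n5⇒n1 (fail-walked)
[47] read 'c'  n1⇒n4  emit P2@[46:47]
[48] read 'b'  n4⇒n0 (fail-walked)
[49] read 'a'  n0⇒n1
[50] read 'a'  n1⇒n2
[51] read 'a'  n2⇒n2 (fail-walked)
[52] read 'a'  n2⇒n2 (fail-walked)
[53] read 'c'  n2⇒n4 (fail-walked)  emit P2@[52:53]
[54] read 'c'  n4⇒n5
[55] read 'c'  n5⇒n6  emit P1@[52:55]
[56] read 'b'  n6⇒n0 (fail-walked)
[57] read 'b'  n0⇒n0
[58] read 'b'  n0⇒n0
[59] read 'c'  n0⇒n0
[60] read 'a'  n0⇒n1
[61] read 'a'  n1⇒n2
[62] read 'c'  n2⇒n4 (fail-walked)  emit P2@[61:62]
[63] read 'c'  n4⇒n5

All matches (sorted): [[2,0],[2,3],[4,3],[7,2],[9,1],[12,2],[16,0],[16,3],[18,2],[21,2],[22,5],[24,0],[24,3],[28,2],[28,4],[31,0],[31,3],[34,3],[37,2],[39,2],[41,3],[44,2],[47,2],[53,2],[55,1],[62,2]]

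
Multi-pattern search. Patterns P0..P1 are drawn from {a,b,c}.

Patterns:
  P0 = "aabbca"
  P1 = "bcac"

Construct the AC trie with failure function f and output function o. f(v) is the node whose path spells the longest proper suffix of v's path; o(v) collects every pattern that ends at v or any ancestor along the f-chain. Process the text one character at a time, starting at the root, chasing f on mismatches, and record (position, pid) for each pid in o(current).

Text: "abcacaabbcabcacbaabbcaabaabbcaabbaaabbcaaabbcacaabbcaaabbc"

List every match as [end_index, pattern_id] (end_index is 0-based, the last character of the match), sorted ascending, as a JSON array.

Build:
Trie (insert patterns):
  n0 'ε': a→1 b→7
  n1 'a': a→2
  n2 'aa': b→3
  n3 'aab': b→4
  n4 'aabb': c→5
  n5 'aabbc': a→6
  n6 'aabbca': ·  ←P0
  n7 'b': c→8
  n8 'bc': a→9
  n9 'bca': c→10
  n10 'bcac': ·  ←P1

BFS fail/out derivation:
  n1('a'): parent n0 fail=0; on 'a' 0 → fail=0;  out ∅∪∅=∅
  n7('b'): parent n0 fail=0; on 'b' 0 → fail=0;  out ∅∪∅=∅
  n2('aa'): parent n1 fail=0; on 'a' 0 → fail=1;  out ∅∪∅=∅
  n8('bc'): parent n7 fail=0; on 'c' 0 → fail=0;  out ∅∪∅=∅
  n3('aab'): parent n2 fail=1; on 'b' 1→0 → fail=7;  out ∅∪∅=∅
  n9('bca'): parent n8 fail=0; on 'a' 0 → fail=1;  out ∅∪∅=∅
  n4('aabb'): parent n3 fail=7; on 'b' 7→0 → fail=7;  out ∅∪∅=∅
  n10('bcac'): parent n9 fail=1; on 'c' 1→0 → fail=0;  out {1}∪∅={1}
  n5('aabbc'): parent n4 fail=7; on 'c' 7 → fail=8;  out ∅∪∅=∅
  n6('aabbca'): parent n5 fail=8; on 'a' 8 → fail=9;  out {0}∪∅={0}

Text stream:
i=0 'a': node 0→1
i=1 'b': node 1→7 ·f
i=2 'c': node 7→8
i=3 'a': node 8→9
i=4 'c': node 9→10  ** P1@[1:4]
i=5 'a': node 10→1 ·f
i=6 'a': node 1→2
i=7 'b': node 2→3
i=8 'b': node 3→4
i=9 'c': node 4→5
i=10 'a': node 5→6  ** P0@[5:10]
i=11 'b': node 6→7 ·f
i=12 'c': node 7→8
i=13 'a': node 8→9
i=14 'c': node 9→10  ** P1@[11:14]
i=15 'b': node 10→7 ·f
i=16 'a': node 7→1 ·f
i=17 'a': node 1→2
i=18 'b': node 2→3
i=19 'b': node 3→4
i=20 'c': node 4→5
i=21 'a': node 5→6  ** P0@[16:21]
i=22 'a': node 6→2 ·f
i=23 'b': node 2→3
i=24 'a': node 3→1 ·f
i=25 'a': node 1→2
i=26 'b': node 2→3
i=27 'b': node 3→4
i=28 'c': node 4→5
i=29 'a': node 5→6  ** P0@[24:29]
i=30 'a': node 6→2 ·f
i=31 'b': node 2→3
i=32 'b': node 3→4
i=33 'a': node 4→1 ·f
i=34 'a': node 1→2
i=35 'a': node 2→2 ·f
i=36 'b': node 2→3
i=37 'b': node 3→4
i=38 'c': node 4→5
i=39 'a': node 5→6  ** P0@[34:39]
i=40 'a': node 6→2 ·f
i=41 'a': node 2→2 ·f
i=42 'b': node 2→3
i=43 'b': node 3→4
i=44 'c': node 4→5
i=45 'a': node 5→6  ** P0@[40:45]
i=46 'c': node 6→10 ·f  ** P1@[43:46]
i=47 'a': node 10→1 ·f
i=48 'a': node 1→2
i=49 'b': node 2→3
i=50 'b': node 3→4
i=51 'c': node 4→5
i=52 'a': node 5→6  ** P0@[47:52]
i=53 'a': node 6→2 ·f
i=54 'a': node 2→2 ·f
i=55 'b': node 2→3
i=56 'b': node 3→4
i=57 'c': node 4→5

All matches (sorted): [[4,1],[10,0],[14,1],[21,0],[29,0],[39,0],[45,0],[46,1],[52,0]]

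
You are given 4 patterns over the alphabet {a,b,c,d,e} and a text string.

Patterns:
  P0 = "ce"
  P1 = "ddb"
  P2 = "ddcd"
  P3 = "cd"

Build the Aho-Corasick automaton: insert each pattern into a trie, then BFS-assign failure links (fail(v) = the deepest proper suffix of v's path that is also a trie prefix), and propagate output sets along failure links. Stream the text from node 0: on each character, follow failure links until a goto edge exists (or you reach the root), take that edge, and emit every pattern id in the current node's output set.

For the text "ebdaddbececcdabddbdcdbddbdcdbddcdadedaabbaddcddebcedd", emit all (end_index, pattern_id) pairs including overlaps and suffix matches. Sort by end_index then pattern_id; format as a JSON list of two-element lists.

Construct AC machine:
Trie nodes:
  n0 'ε': c→1 d→3
  n1 'c': d→8 e→2
  n2 'ce': ·  [P0 ends]
  n3 'd': d→4
  n4 'dd': b→5 c→6
  n5 'ddb': ·  [P1 ends]
  n6 'ddc': d→7
  n7 'ddcd': ·  [P2 ends]
  n8 'cd': ·  [P3 ends]

BFS fail/out derivation:
  fail(1) 'c': from fail(0)=0 chase 'c': 0 ⇒ 0;  out=∅∪out(0)=∅
  fail(3) 'd': from fail(0)=0 chase 'd': 0 ⇒ 0;  out=∅∪out(0)=∅
  fail(2) 'ce': from fail(1)=0 chase 'e': 0 ⇒ 0;  out={0}∪out(0)={0}
  fail(4) 'dd': from fail(3)=0 chase 'd': 0 ⇒ 3;  out=∅∪out(3)=∅
  fail(8) 'cd': from fail(1)=0 chase 'd': 0 ⇒ 3;  out={3}∪out(3)={3}
  fail(5) 'ddb': from fail(4)=3 chase 'b': 3→0 ⇒ 0;  out={1}∪out(0)={1}
  fail(6) 'ddc': from fail(4)=3 chase 'c': 3→0 ⇒ 1;  out=∅∪out(1)=∅
  fail(7) 'ddcd': from fail(6)=1 chase 'd': 1 ⇒ 8;  out={2}∪out(8)={2,3}

Scan:
pos 0 'e': at 0
pos 1 'b': at 0
pos 2 'd': at 3
pos 3 'a': at 0 ·f
pos 4 'd': at 3
pos 5 'd': at 4
pos 6 'b': at 5  → match P1@[4:6]
pos 7 'e': at 0 ·f
pos 8 'c': at 1
pos 9 'e': at 2  → match P0@[8:9]
pos 10 'c': at 1 ·f
pos 11 'c': at 1 ·f
pos 12 'd': at 8  → match P3@[11:12]
pos 13 'a': at 0 ·f
pos 14 'b': at 0
pos 15 'd': at 3
pos 16 'd': at 4
pos 17 'b': at 5  → match P1@[15:17]
pos 18 'd': at 3 ·f
pos 19 'c': at 1 ·f
pos 20 'd': at 8  → match P3@[19:20]
pos 21 'b': at 0 ·f
pos 22 'd': at 3
pos 23 'd': at 4
pos 24 'b': at 5  → match P1@[22:24]
pos 25 'd': at 3 ·f
pos 26 'c': at 1 ·f
pos 27 'd': at 8  → match P3@[26:27]
pos 28 'b': at 0 ·f
pos 29 'd': at 3
pos 30 'd': at 4
pos 31 'c': at 6
pos 32 'd': at 7  → match P2@[29:32],P3@[31:32]
pos 33 'a': at 0 ·f
pos 34 'd': at 3
pos 35 'e': at 0 ·f
pos 36 'd': at 3
pos 37 'a': at 0 ·f
pos 38 'a': at 0
pos 39 'b': at 0
pos 40 'b': at 0
pos 41 'a': at 0
pos 42 'd': at 3
pos 43 'd': at 4
pos 44 'c': at 6
pos 45 'd': at 7  → match P2@[42:45],P3@[44:45]
pos 46 'd': at 4 ·f
pos 47 'e': at 0 ·f
pos 48 'b': at 0
pos 49 'c': at 1
pos 50 'e': at 2  → match P0@[49:50]
pos 51 'd': at 3 ·f
pos 52 'd': at 4

Matches: [[6,1],[9,0],[12,3],[17,1],[20,3],[24,1],[27,3],[32,2],[32,3],[45,2],[45,3],[50,0]]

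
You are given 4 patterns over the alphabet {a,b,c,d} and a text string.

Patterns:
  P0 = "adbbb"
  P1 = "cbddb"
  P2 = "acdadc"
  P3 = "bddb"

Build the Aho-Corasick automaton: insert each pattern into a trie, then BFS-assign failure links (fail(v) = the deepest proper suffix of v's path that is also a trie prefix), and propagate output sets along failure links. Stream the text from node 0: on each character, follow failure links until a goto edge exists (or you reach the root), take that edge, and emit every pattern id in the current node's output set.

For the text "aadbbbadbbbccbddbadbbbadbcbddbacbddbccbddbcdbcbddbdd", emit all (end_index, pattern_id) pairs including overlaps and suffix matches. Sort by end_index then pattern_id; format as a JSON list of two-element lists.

Build automaton:
Trie (insert patterns):
  n0 'ε': a→1 b→16 c→6
  n1 'a': c→11 d→2
  n2 'ad': b→3
  n3 'adb': b→4
  n4 'adbb': b→5
  n5 'adbbb': ·  ←P0
  n6 'c': b→7
  n7 'cb': d→8
  n8 'cbd': d→9
  n9 'cbdd': b→10
  n10 'cbddb': ·  ←P1
  n11 'ac': d→12
  n12 'acd': a→13
  n13 'acda': d→14
  n14 'acdad': c→15
  n15 'acdadc': ·  ←P2
  n16 'b': d→17
  n17 'bd': d→18
  n18 'bdd': b→19
  n19 'bddb': ·  ←P3

Failure links (BFS by depth):
  fail(1) 'a': from fail(0)=0 chase 'a': 0 ⇒ 0;  out=∅∪out(0)=∅
  fail(6) 'c': from fail(0)=0 chase 'c': 0 ⇒ 0;  out=∅∪out(0)=∅
  fail(16) 'b': from fail(0)=0 chase 'b': 0 ⇒ 0;  out=∅∪out(0)=∅
  fail(2) 'ad': from fail(1)=0 chase 'd': 0 ⇒ 0;  out=∅∪out(0)=∅
  fail(7) 'cb': from fail(6)=0 chase 'b': 0 ⇒ 16;  out=∅∪out(16)=∅
  fail(11) 'ac': from fail(1)=0 chase 'c': 0 ⇒ 6;  out=∅∪out(6)=∅
  fail(17) 'bd': from fail(16)=0 chase 'd': 0 ⇒ 0;  out=∅∪out(0)=∅
  fail(3) 'adb': from fail(2)=0 chase 'b': 0 ⇒ 16;  out=∅∪out(16)=∅
  fail(8) 'cbd': from fail(7)=16 chase 'd': 16 ⇒ 17;  out=∅∪out(17)=∅
  fail(12) 'acd': from fail(11)=6 chase 'd': 6→0 ⇒ 0;  out=∅∪out(0)=∅
  fail(18) 'bdd': from fail(17)=0 chase 'd': 0 ⇒ 0;  out=∅∪out(0)=∅
  fail(4) 'adbb': from fail(3)=16 chase 'b': 16→0 ⇒ 16;  out=∅∪out(16)=∅
  fail(9) 'cbdd': from fail(8)=17 chase 'd': 17 ⇒ 18;  out=∅∪out(18)=∅
  fail(13) 'acda': from fail(12)=0 chase 'a': 0 ⇒ 1;  out=∅∪out(1)=∅
  fail(19) 'bddb': from fail(18)=0 chase 'b': 0 ⇒ 16;  out={3}∪out(16)={3}
  fail(5) 'adbbb': from fail(4)=16 chase 'b': 16→0 ⇒ 16;  out={0}∪out(16)={0}
  fail(10) 'cbddb': from fail(9)=18 chase 'b': 18 ⇒ 19;  out={1}∪out(19)={1,3}
  fail(14) 'acdad': from fail(13)=1 chase 'd': 1 ⇒ 2;  out=∅∪out(2)=∅
  fail(15) 'acdadc': from fail(14)=2 chase 'c': 2→0 ⇒ 6;  out={2}∪out(6)={2}

Run:
[0] read 'a'  n0⇒n1
[1] read 'a'  n1⇒n1 (via fail)
[2] read 'd'  n1⇒n2
[3] read 'b'  n2⇒n3
[4] read 'b'  n3⇒n4
[5] read 'b'  n4⇒n5  → match P0@[1:5]
[6] read 'a'  n5⇒n1 (via fail)
[7] read 'd'  n1⇒n2
[8] read 'b'  n2⇒n3
[9] read 'b'  n3⇒n4
[10] read 'b'  n4⇒n5  → match P0@[6:10]
[11] read 'c'  n5⇒n6 (via fail)
[12] read 'c'  n6⇒n6 (via fail)
[13] read 'b'  n6⇒n7
[14] read 'd'  n7⇒n8
[15] read 'd'  n8⇒n9
[16] read 'b'  n9⇒n10  → match P1@[12:16],P3@[13:16]
[17] read 'a'  n10⇒n1 (via fail)
[18] read 'd'  n1⇒n2
[19] read 'b'  n2⇒n3
[20] read 'b'  n3⇒n4
[21] read 'b'  n4⇒n5  → match P0@[17:21]
[22] read 'a'  n5⇒n1 (via fail)
[23] read 'd'  n1⇒n2
[24] read 'b'  n2⇒n3
[25] read 'c'  n3⇒n6 (via fail)
[26] read 'b'  n6⇒n7
[27] read 'd'  n7⇒n8
[28] read 'd'  n8⇒n9
[29] read 'b'  n9⇒n10  → match P1@[25:29],P3@[26:29]
[30] read 'a'  n10⇒n1 (via fail)
[31] read 'c'  n1⇒n11
[32] read 'b'  n11⇒n7 (via fail)
[33] read 'd'  n7⇒n8
[34] read 'd'  n8⇒n9
[35] read 'b'  n9⇒n10  → match P1@[31:35],P3@[32:35]
[36] read 'c'  n10⇒n6 (via fail)
[37] read 'c'  n6⇒n6 (via fail)
[38] read 'b'  n6⇒n7
[39] read 'd'  n7⇒n8
[40] read 'd'  n8⇒n9
[41] read 'b'  n9⇒n10  → match P1@[37:41],P3@[38:41]
[42] read 'c'  n10⇒n6 (via fail)
[43] read 'd'  n6⇒n0 (via fail)
[44] read 'b'  n0⇒n16
[45] read 'c'  n16⇒n6 (via fail)
[46] read 'b'  n6⇒n7
[47] read 'd'  n7⇒n8
[48] read 'd'  n8⇒n9
[49] read 'b'  n9⇒n10  → match P1@[45:49],P3@[46:49]
[50] read 'd'  n10⇒n17 (via fail)
[51] read 'd'  n17⇒n18

Matches: [[5,0],[10,0],[16,1],[16,3],[21,0],[29,1],[29,3],[35,1],[35,3],[41,1],[41,3],[49,1],[49,3]]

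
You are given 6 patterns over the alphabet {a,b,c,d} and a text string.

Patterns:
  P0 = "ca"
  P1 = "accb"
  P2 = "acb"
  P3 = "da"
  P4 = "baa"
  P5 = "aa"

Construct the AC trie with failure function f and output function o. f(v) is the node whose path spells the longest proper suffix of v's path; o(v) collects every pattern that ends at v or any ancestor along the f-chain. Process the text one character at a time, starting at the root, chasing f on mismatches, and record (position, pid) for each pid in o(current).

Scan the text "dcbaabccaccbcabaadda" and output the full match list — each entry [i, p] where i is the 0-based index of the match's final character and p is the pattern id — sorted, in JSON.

Build:
Trie (insert patterns):
  0='ε' goto a→3 b→10 c→1 d→8
  1='c' goto a→2
  2='ca' goto ·  ←P0
  3='a' goto a→13 c→4
  4='ac' goto b→7 c→5
  5='acc' goto b→6
  6='accb' goto ·  ←P1
  7='acb' goto ·  ←P2
  8='d' goto a→9
  9='da' goto ·  ←P3
  10='b' goto a→11
  11='ba' goto a→12
  12='baa' goto ·  ←P4
  13='aa' goto ·  ←P5

Failure links (BFS by depth):
  fail(1) 'c': from fail(0)=0 chase 'c': 0 ⇒ 0;  out=∅∪out(0)=∅
  fail(3) 'a': from fail(0)=0 chase 'a': 0 ⇒ 0;  out=∅∪out(0)=∅
  fail(8) 'd': from fail(0)=0 chase 'd': 0 ⇒ 0;  out=∅∪out(0)=∅
  fail(10) 'b': from fail(0)=0 chase 'b': 0 ⇒ 0;  out=∅∪out(0)=∅
  fail(2) 'ca': from fail(1)=0 chase 'a': 0 ⇒ 3;  out={0}∪out(3)={0}
  fail(4) 'ac': from fail(3)=0 chase 'c': 0 ⇒ 1;  out=∅∪out(1)=∅
  fail(9) 'da': from fail(8)=0 chase 'a': 0 ⇒ 3;  out={3}∪out(3)={3}
  fail(11) 'ba': from fail(10)=0 chase 'a': 0 ⇒ 3;  out=∅∪out(3)=∅
  fail(13) 'aa': from fail(3)=0 chase 'a': 0 ⇒ 3;  out={5}∪out(3)={5}
  fail(5) 'acc': from fail(4)=1 chase 'c': 1→0 ⇒ 1;  out=∅∪out(1)=∅
  fail(7) 'acb': from fail(4)=1 chase 'b': 1→0 ⇒ 10;  out={2}∪out(10)={2}
  fail(12) 'baa': from fail(11)=3 chase 'a': 3 ⇒ 13;  out={4}∪out(13)={4,5}
  fail(6) 'accb': from fail(5)=1 chase 'b': 1→0 ⇒ 10;  out={1}∪out(10)={1}

Run:
[0] read 'd'  n0⇒n8
[1] read 'c'  n8⇒n1 (fail-walked)
[2] read 'b'  n1⇒n10 (fail-walked)
[3] read 'a'  n10⇒n11
[4] read 'a'  n11⇒n12  emit P4@[2:4],P5@[3:4]
[5] read 'b'  n12⇒n10 (fail-walked)
[6] read 'c'  n10⇒n1 (fail-walked)
[7] read 'c'  n1⇒n1 (fail-walked)
[8] read 'a'  n1⇒n2  emit P0@[7:8]
[9] read 'c'  n2⇒n4 (fail-walked)
[10] read 'c'  n4⇒n5
[11] read 'b'  n5⇒n6  emit P1@[8:11]
[12] read 'c'  n6⇒n1 (fail-walked)
[13] read 'a'  n1⇒n2  emit P0@[12:13]
[14] read 'b'  n2⇒n10 (fail-walked)
[15] read 'a'  n10⇒n11
[16] read 'a'  n11⇒n12  emit P4@[14:16],P5@[15:16]
[17] read 'd'  n12⇒n8 (fail-walked)
[18] read 'd'  n8⇒n8 (fail-walked)
[19] read 'a'  n8⇒n9  emit P3@[18:19]

All matches (sorted): [[4,4],[4,5],[8,0],[11,1],[13,0],[16,4],[16,5],[19,3]]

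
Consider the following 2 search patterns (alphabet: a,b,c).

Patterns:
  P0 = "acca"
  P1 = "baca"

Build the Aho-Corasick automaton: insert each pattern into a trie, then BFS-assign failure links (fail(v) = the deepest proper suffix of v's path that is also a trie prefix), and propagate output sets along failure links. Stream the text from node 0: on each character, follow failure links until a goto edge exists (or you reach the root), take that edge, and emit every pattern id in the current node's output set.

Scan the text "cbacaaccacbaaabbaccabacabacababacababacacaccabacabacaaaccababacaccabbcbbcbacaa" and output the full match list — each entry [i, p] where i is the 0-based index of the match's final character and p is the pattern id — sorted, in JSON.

Build:
Trie nodes:
  n0 'ε': a→1 b→5
  n1 'a': c→2
  n2 'ac': c→3
  n3 'acc': a→4
  n4 'acca': ·  [P0 ends]
  n5 'b': a→6
  n6 'ba': c→7
  n7 'bac': a→8
  n8 'baca': ·  [P1 ends]

BFS fail/out derivation:
  n1('a'): parent n0 fail=0; on 'a' 0 → fail=0;  out ∅∪∅=∅
  n5('b'): parent n0 fail=0; on 'b' 0 → fail=0;  out ∅∪∅=∅
  n2('ac'): parent n1 fail=0; on 'c' 0 → fail=0;  out ∅∪∅=∅
  n6('ba'): parent n5 fail=0; on 'a' 0 → fail=1;  out ∅∪∅=∅
  n3('acc'): parent n2 fail=0; on 'c' 0 → fail=0;  out ∅∪∅=∅
  n7('bac'): parent n6 fail=1; on 'c' 1 → fail=2;  out ∅∪∅=∅
  n4('acca'): parent n3 fail=0; on 'a' 0 → fail=1;  out {0}∪∅={0}
  n8('baca'): parent n7 fail=2; on 'a' 2→0 → fail=1;  out {1}∪∅={1}

Text stream:
pos 0 'c': at 0
pos 1 'b': at 5
pos 2 'a': at 6
pos 3 'c': at 7
pos 4 'a': at 8  → match P1@[1:4]
pos 5 'a': at 1 ·f
pos 6 'c': at 2
pos 7 'c': at 3
pos 8 'a': at 4  → match P0@[5:8]
pos 9 'c': at 2 ·f
pos 10 'b': at 5 ·f
pos 11 'a': at 6
pos 12 'a': at 1 ·f
pos 13 'a': at 1 ·f
pos 14 'b': at 5 ·f
pos 15 'b': at 5 ·f
pos 16 'a': at 6
pos 17 'c': at 7
pos 18 'c': at 3 ·f
pos 19 'a': at 4  → match P0@[16:19]
pos 20 'b': at 5 ·f
pos 21 'a': at 6
pos 22 'c': at 7
pos 23 'a': at 8  → match P1@[20:23]
pos 24 'b': at 5 ·f
pos 25 'a': at 6
pos 26 'c': at 7
pos 27 'a': at 8  → match P1@[24:27]
pos 28 'b': at 5 ·f
pos 29 'a': at 6
pos 30 'b': at 5 ·f
pos 31 'a': at 6
pos 32 'c': at 7
pos 33 'a': at 8  → match P1@[30:33]
pos 34 'b': at 5 ·f
pos 35 'a': at 6
pos 36 'b': at 5 ·f
pos 37 'a': at 6
pos 38 'c': at 7
pos 39 'a': at 8  → match P1@[36:39]
pos 40 'c': at 2 ·f
pos 41 'a': at 1 ·f
pos 42 'c': at 2
pos 43 'c': at 3
pos 44 'a': at 4  → match P0@[41:44]
pos 45 'b': at 5 ·f
pos 46 'a': at 6
pos 47 'c': at 7
pos 48 'a': at 8  → match P1@[45:48]
pos 49 'b': at 5 ·f
pos 50 'a': at 6
pos 51 'c': at 7
pos 52 'a': at 8  → match P1@[49:52]
pos 53 'a': at 1 ·f
pos 54 'a': at 1 ·f
pos 55 'c': at 2
pos 56 'c': at 3
pos 57 'a': at 4  → match P0@[54:57]
pos 58 'b': at 5 ·f
pos 59 'a': at 6
pos 60 'b': at 5 ·f
pos 61 'a': at 6
pos 62 'c': at 7
pos 63 'a': at 8  → match P1@[60:63]
pos 64 'c': at 2 ·f
pos 65 'c': at 3
pos 66 'a': at 4  → match P0@[63:66]
pos 67 'b': at 5 ·f
pos 68 'b': at 5 ·f
pos 69 'c': at 0 ·f
pos 70 'b': at 5
pos 71 'b': at 5 ·f
pos 72 'c': at 0 ·f
pos 73 'b': at 5
pos 74 'a': at 6
pos 75 'c': at 7
pos 76 'a': at 8  → match P1@[73:76]
pos 77 'a': at 1 ·f

All matches (sorted): [[4,1],[8,0],[19,0],[23,1],[27,1],[33,1],[39,1],[44,0],[48,1],[52,1],[57,0],[63,1],[66,0],[76,1]]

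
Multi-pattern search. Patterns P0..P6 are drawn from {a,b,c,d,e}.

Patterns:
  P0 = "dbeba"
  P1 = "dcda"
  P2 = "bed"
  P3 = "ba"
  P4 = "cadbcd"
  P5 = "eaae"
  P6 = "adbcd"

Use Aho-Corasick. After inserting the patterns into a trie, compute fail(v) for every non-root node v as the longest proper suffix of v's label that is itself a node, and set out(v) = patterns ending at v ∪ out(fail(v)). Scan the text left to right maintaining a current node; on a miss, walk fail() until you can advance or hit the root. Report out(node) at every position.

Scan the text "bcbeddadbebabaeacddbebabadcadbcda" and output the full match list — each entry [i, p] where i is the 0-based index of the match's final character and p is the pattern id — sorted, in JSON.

Construct AC machine:
Trie (insert patterns):
  0='ε' goto a→23 b→9 c→13 d→1 e→19
  1='d' goto b→2 c→6
  2='db' goto e→3
  3='dbe' goto b→4
  4='dbeb' goto a→5
  5='dbeba' goto ·  [P0 ends]
  6='dc' goto d→7
  7='dcd' goto a→8
  8='dcda' goto ·  [P1 ends]
  9='b' goto a→12 e→10
  10='be' goto d→11
  11='bed' goto ·  [P2 ends]
  12='ba' goto ·  [P3 ends]
  13='c' goto a→14
  14='ca' goto d→15
  15='cad' goto b→16
  16='cadb' goto c→17
  17='cadbc' goto d→18
  18='cadbcd' goto ·  [P4 ends]
  19='e' goto a→20
  20='ea' goto a→21
  21='eaa' goto e→22
  22='eaae' goto ·  [P5 ends]
  23='a' goto d→24
  24='ad' goto b→25
  25='adb' goto c→26
  26='adbc' goto d→27
  27='adbcd' goto ·  [P6 ends]

BFS fail/out derivation:
  n1('d'): parent n0 fail=0; on 'd' 0 → fail=0;  out ∅∪∅=∅
  n9('b'): parent n0 fail=0; on 'b' 0 → fail=0;  out ∅∪∅=∅
  n13('c'): parent n0 fail=0; on 'c' 0 → fail=0;  out ∅∪∅=∅
  n19('e'): parent n0 fail=0; on 'e' 0 → fail=0;  out ∅∪∅=∅
  n23('a'): parent n0 fail=0; on 'a' 0 → fail=0;  out ∅∪∅=∅
  n2('db'): parent n1 fail=0; on 'b' 0 → fail=9;  out ∅∪∅=∅
  n6('dc'): parent n1 fail=0; on 'c' 0 → fail=13;  out ∅∪∅=∅
  n10('be'): parent n9 fail=0; on 'e' 0 → fail=19;  out ∅∪∅=∅
  n12('ba'): parent n9 fail=0; on 'a' 0 → fail=23;  out {3}∪∅={3}
  n14('ca'): parent n13 fail=0; on 'a' 0 → fail=23;  out ∅∪∅=∅
  n20('ea'): parent n19 fail=0; on 'a' 0 → fail=23;  out ∅∪∅=∅
  n24('ad'): parent n23 fail=0; on 'd' 0 → fail=1;  out ∅∪∅=∅
  n3('dbe'): parent n2 fail=9; on 'e' 9 → fail=10;  out ∅∪∅=∅
  n7('dcd'): parent n6 fail=13; on 'd' 13→0 → fail=1;  out ∅∪∅=∅
  n11('bed'): parent n10 fail=19; on 'd' 19→0 → fail=1;  out {2}∪∅={2}
  n15('cad'): parent n14 fail=23; on 'd' 23 → fail=24;  out ∅∪∅=∅
  n21('eaa'): parent n20 fail=23; on 'a' 23→0 → fail=23;  out ∅∪∅=∅
  n25('adb'): parent n24 fail=1; on 'b' 1 → fail=2;  out ∅∪∅=∅
  n4('dbeb'): parent n3 fail=10; on 'b' 10→19→0 → fail=9;  out ∅∪∅=∅
  n8('dcda'): parent n7 fail=1; on 'a' 1→0 → fail=23;  out {1}∪∅={1}
  n16('cadb'): parent n15 fail=24; on 'b' 24 → fail=25;  out ∅∪∅=∅
  n22('eaae'): parent n21 fail=23; on 'e' 23→0 → fail=19;  out {5}∪∅={5}
  n26('adbc'): parent n25 fail=2; on 'c' 2→9→0 → fail=13;  out ∅∪∅=∅
  n5('dbeba'): parent n4 fail=9; on 'a' 9 → fail=12;  out {0}∪{3}={0,3}
  n17('cadbc'): parent n16 fail=25; on 'c' 25 → fail=26;  out ∅∪∅=∅
  n27('adbcd'): parent n26 fail=13; on 'd' 13→0 → fail=1;  out {6}∪∅={6}
  n18('cadbcd'): parent n17 fail=26; on 'd' 26 → fail=27;  out {4}∪{6}={4,6}

Text stream:
pos 0 'b': at 9
pos 1 'c': at 13 ·f
pos 2 'b': at 9 ·f
pos 3 'e': at 10
pos 4 'd': at 11  ** P2@[2:4]
pos 5 'd': at 1 ·f
pos 6 'a': at 23 ·f
pos 7 'd': at 24
pos 8 'b': at 25
pos 9 'e': at 3 ·f
pos 10 'b': at 4
pos 11 'a': at 5  ** P0@[7:11],P3@[10:11]
pos 12 'b': at 9 ·f
pos 13 'a': at 12  ** P3@[12:13]
pos 14 'e': at 19 ·f
pos 15 'a': at 20
pos 16 'c': at 13 ·f
pos 17 'd': at 1 ·f
pos 18 'd': at 1 ·f
pos 19 'b': at 2
pos 20 'e': at 3
pos 21 'b': at 4
pos 22 'a': at 5  ** P0@[18:22],P3@[21:22]
pos 23 'b': at 9 ·f
pos 24 'a': at 12  ** P3@[23:24]
pos 25 'd': at 24 ·f
pos 26 'c': at 6 ·f
pos 27 'a': at 14 ·f
pos 28 'd': at 15
pos 29 'b': at 16
pos 30 'c': at 17
pos 31 'd': at 18  ** P4@[26:31],P6@[27:31]
pos 32 'a': at 23 ·f

All matches (sorted): [[4,2],[11,0],[11,3],[13,3],[22,0],[22,3],[24,3],[31,4],[31,6]]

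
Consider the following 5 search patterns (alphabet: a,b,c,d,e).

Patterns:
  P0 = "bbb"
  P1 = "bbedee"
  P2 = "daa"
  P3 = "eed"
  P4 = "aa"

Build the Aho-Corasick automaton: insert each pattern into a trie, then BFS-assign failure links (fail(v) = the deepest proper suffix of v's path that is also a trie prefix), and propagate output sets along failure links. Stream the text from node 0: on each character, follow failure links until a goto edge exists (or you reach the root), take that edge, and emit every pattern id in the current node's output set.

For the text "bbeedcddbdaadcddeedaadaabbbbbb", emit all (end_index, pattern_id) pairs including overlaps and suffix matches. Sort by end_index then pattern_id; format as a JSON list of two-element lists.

Construct AC machine:
Trie (insert patterns):
  0='ε' goto a→14 b→1 d→8 e→11
  1='b' goto b→2
  2='bb' goto b→3 e→4
  3='bbb' goto ·  ←P0
  4='bbe' goto d→5
  5='bbed' goto e→6
  6='bbede' goto e→7
  7='bbedee' goto ·  ←P1
  8='d' goto a→9
  9='da' goto a→10
  10='daa' goto ·  ←P2
  11='e' goto e→12
  12='ee' goto d→13
  13='eed' goto ·  ←P3
  14='a' goto a→15
  15='aa' goto ·  ←P4

BFS fail/out derivation:
  n1('b'): parent n0 fail=0; on 'b' 0 → fail=0;  out ∅∪∅=∅
  n8('d'): parent n0 fail=0; on 'd' 0 → fail=0;  out ∅∪∅=∅
  n11('e'): parent n0 fail=0; on 'e' 0 → fail=0;  out ∅∪∅=∅
  n14('a'): parent n0 fail=0; on 'a' 0 → fail=0;  out ∅∪∅=∅
  n2('bb'): parent n1 fail=0; on 'b' 0 → fail=1;  out ∅∪∅=∅
  n9('da'): parent n8 fail=0; on 'a' 0 → fail=14;  out ∅∪∅=∅
  n12('ee'): parent n11 fail=0; on 'e' 0 → fail=11;  out ∅∪∅=∅
  n15('aa'): parent n14 fail=0; on 'a' 0 → fail=14;  out {4}∪∅={4}
  n3('bbb'): parent n2 fail=1; on 'b' 1 → fail=2;  out {0}∪∅={0}
  n4('bbe'): parent n2 fail=1; on 'e' 1→0 → fail=11;  out ∅∪∅=∅
  n10('daa'): parent n9 fail=14; on 'a' 14 → fail=15;  out {2}∪{4}={2,4}
  n13('eed'): parent n12 fail=11; on 'd' 11→0 → fail=8;  out {3}∪∅={3}
  n5('bbed'): parent n4 fail=11; on 'd' 11→0 → fail=8;  out ∅∪∅=∅
  n6('bbede'): parent n5 fail=8; on 'e' 8→0 → fail=11;  out ∅∪∅=∅
  n7('bbedee'): parent n6 fail=11; on 'e' 11 → fail=12;  out {1}∪∅={1}

Run:
[0] read 'b'  n0⇒n1
[1] read 'b'  n1⇒n2
[2] read 'e'  n2⇒n4
[3] read 'e'  n4⇒n12 (fail-walked)
[4] read 'd'  n12⇒n13  ** P3@[2:4]
[5] read 'c'  n13⇒n0 (fail-walked)
[6] read 'd'  n0⇒n8
[7] read 'd'  n8⇒n8 (fail-walked)
[8] read 'b'  n8⇒n1 (fail-walked)
[9] read 'd'  n1⇒n8 (fail-walked)
[10] read 'a'  n8⇒n9
[11] read 'a'  n9⇒n10  ** P2@[9:11],P4@[10:11]
[12] read 'd'  n10⇒n8 (fail-walked)
[13] read 'c'  n8⇒n0 (fail-walked)
[14] read 'd'  n0⇒n8
[15] read 'd'  n8⇒n8 (fail-walked)
[16] read 'e'  n8⇒n11 (fail-walked)
[17] read 'e'  n11⇒n12
[18] read 'd'  n12⇒n13  ** P3@[16:18]
[19] read 'a'  n13⇒n9 (fail-walked)
[20] read 'a'  n9⇒n10  ** P2@[18:20],P4@[19:20]
[21] read 'd'  n10⇒n8 (fail-walked)
[22] read 'a'  n8⇒n9
[23] read 'a'  n9⇒n10  ** P2@[21:23],P4@[22:23]
[24] read 'b'  n10⇒n1 (fail-walked)
[25] read 'b'  n1⇒n2
[26] read 'b'  n2⇒n3  ** P0@[24:26]
[27] read 'b'  n3⇒n3 (fail-walked)  ** P0@[25:27]
[28] read 'b'  n3⇒n3 (fail-walked)  ** P0@[26:28]
[29] read 'b'  n3⇒n3 (fail-walked)  ** P0@[27:29]

All matches (sorted): [[4,3],[11,2],[11,4],[18,3],[20,2],[20,4],[23,2],[23,4],[26,0],[27,0],[28,0],[29,0]]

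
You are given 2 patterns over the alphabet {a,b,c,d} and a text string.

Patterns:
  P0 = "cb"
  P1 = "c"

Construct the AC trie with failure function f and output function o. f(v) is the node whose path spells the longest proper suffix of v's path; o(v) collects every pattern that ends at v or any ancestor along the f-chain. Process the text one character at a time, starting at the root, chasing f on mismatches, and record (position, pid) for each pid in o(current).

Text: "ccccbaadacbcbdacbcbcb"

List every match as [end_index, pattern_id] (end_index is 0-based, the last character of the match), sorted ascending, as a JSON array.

Construct AC machine:
Trie (insert patterns):
  0='ε' goto c→1
  1='c' goto b→2  ←P1
  2='cb' goto ·  ←P0

Failure links (BFS by depth):
  fail(1) 'c': from fail(0)=0 chase 'c': 0 ⇒ 0;  out={1}∪out(0)={1}
  fail(2) 'cb': from fail(1)=0 chase 'b': 0 ⇒ 0;  out={0}∪out(0)={0}

Run:
pos 0 'c': at 1  → match P1@[0:0]
pos 1 'c': at 1 (fail-walked)  → match P1@[1:1]
pos 2 'c': at 1 (fail-walked)  → match P1@[2:2]
pos 3 'c': at 1 (fail-walked)  → match P1@[3:3]
pos 4 'b': at 2  → match P0@[3:4]
pos 5 'a': at 0 (fail-walked)
pos 6 'a': at 0
pos 7 'd': at 0
pos 8 'a': at 0
pos 9 'c': at 1  → match P1@[9:9]
pos 10 'b': at 2  → match P0@[9:10]
pos 11 'c': at 1 (fail-walked)  → match P1@[11:11]
pos 12 'b': at 2  → match P0@[11:12]
pos 13 'd': at 0 (fail-walked)
pos 14 'a': at 0
pos 15 'c': at 1  → match P1@[15:15]
pos 16 'b': at 2  → match P0@[15:16]
pos 17 'c': at 1 (fail-walked)  → match P1@[17:17]
pos 18 'b': at 2  → match P0@[17:18]
pos 19 'c': at 1 (fail-walked)  → match P1@[19:19]
pos 20 'b': at 2  → match P0@[19:20]

Matches: [[0,1],[1,1],[2,1],[3,1],[4,0],[9,1],[10,0],[11,1],[12,0],[15,1],[16,0],[17,1],[18,0],[19,1],[20,0]]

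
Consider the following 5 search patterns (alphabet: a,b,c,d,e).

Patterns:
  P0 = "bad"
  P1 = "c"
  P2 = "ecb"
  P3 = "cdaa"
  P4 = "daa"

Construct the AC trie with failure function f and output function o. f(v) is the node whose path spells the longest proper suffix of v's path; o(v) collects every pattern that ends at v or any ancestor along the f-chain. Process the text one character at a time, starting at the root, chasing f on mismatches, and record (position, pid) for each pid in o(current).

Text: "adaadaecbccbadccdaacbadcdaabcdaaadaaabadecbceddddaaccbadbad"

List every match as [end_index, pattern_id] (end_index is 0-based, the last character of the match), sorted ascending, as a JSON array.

Build automaton:
Trie (insert patterns):
  n0 'ε': b→1 c→4 d→11 e→5
  n1 'b': a→2
  n2 'ba': d→3
  n3 'bad': ·  ←P0
  n4 'c': d→8  ←P1
  n5 'e': c→6
  n6 'ec': b→7
  n7 'ecb': ·  ←P2
  n8 'cd': a→9
  n9 'cda': a→10
  n10 'cdaa': ·  ←P3
  n11 'd': a→12
  n12 'da': a→13
  n13 'daa': ·  ←P4

Failure links (BFS by depth):
  n1('b'): parent n0 fail=0; on 'b' 0 → fail=0;  out ∅∪∅=∅
  n4('c'): parent n0 fail=0; on 'c' 0 → fail=0;  out {1}∪∅={1}
  n5('e'): parent n0 fail=0; on 'e' 0 → fail=0;  out ∅∪∅=∅
  n11('d'): parent n0 fail=0; on 'd' 0 → fail=0;  out ∅∪∅=∅
  n2('ba'): parent n1 fail=0; on 'a' 0 → fail=0;  out ∅∪∅=∅
  n6('ec'): parent n5 fail=0; on 'c' 0 → fail=4;  out ∅∪{1}={1}
  n8('cd'): parent n4 fail=0; on 'd' 0 → fail=11;  out ∅∪∅=∅
  n12('da'): parent n11 fail=0; on 'a' 0 → fail=0;  out ∅∪∅=∅
  n3('bad'): parent n2 fail=0; on 'd' 0 → fail=11;  out {0}∪∅={0}
  n7('ecb'): parent n6 fail=4; on 'b' 4→0 → fail=1;  out {2}∪∅={2}
  n9('cda'): parent n8 fail=11; on 'a' 11 → fail=12;  out ∅∪∅=∅
  n13('daa'): parent n12 fail=0; on 'a' 0 → fail=0;  out {4}∪∅={4}
  n10('cdaa'): parent n9 fail=12; on 'a' 12 → fail=13;  out {3}∪{4}={3,4}

Text stream:
[0] read 'a'  n0⇒n0
[1] read 'd'  n0⇒n11
[2] read 'a'  n11⇒n12
[3] read 'a'  n12⇒n13  emit P4@[1:3]
[4] read 'd'  n13⇒n11 (fail-walked)
[5] read 'a'  n11⇒n12
[6] read 'e'  n12⇒n5 (fail-walked)
[7] read 'c'  n5⇒n6  emit P1@[7:7]
[8] read 'b'  n6⇒n7  emit P2@[6:8]
[9] read 'c'  n7⇒n4 (fail-walked)  emit P1@[9:9]
[10] read 'c'  n4⇒n4 (fail-walked)  emit P1@[10:10]
[11] read 'b'  n4⇒n1 (fail-walked)
[12] read 'a'  n1⇒n2
[13] read 'd'  n2⇒n3  emit P0@[11:13]
[14] read 'c'  n3⇒n4 (fail-walked)  emit P1@[14:14]
[15] read 'c'  n4⇒n4 (fail-walked)  emit P1@[15:15]
[16] read 'd'  n4⇒n8
[17] read 'a'  n8⇒n9
[18] read 'a'  n9⇒n10  emit P3@[15:18],P4@[16:18]
[19] read 'c'  n10⇒n4 (fail-walked)  emit P1@[19:19]
[20] read 'b'  n4⇒n1 (fail-walked)
[21] read 'a'  n1⇒n2
[22] read 'd'  n2⇒n3  emit P0@[20:22]
[23] read 'c'  n3⇒n4 (fail-walked)  emit P1@[23:23]
[24] read 'd'  n4⇒n8
[25] read 'a'  n8⇒n9
[26] read 'a'  n9⇒n10  emit P3@[23:26],P4@[24:26]
[27] read 'b'  n10⇒n1 (fail-walked)
[28] read 'c'  n1⇒n4 (fail-walked)  emit P1@[28:28]
[29] read 'd'  n4⇒n8
[30] read 'a'  n8⇒n9
[31] read 'a'  n9⇒n10  emit P3@[28:31],P4@[29:31]
[32] read 'a'  n10⇒n0 (fail-walked)
[33] read 'd'  n0⇒n11
[34] read 'a'  n11⇒n12
[35] read 'a'  n12⇒n13  emit P4@[33:35]
[36] read 'a'  n13⇒n0 (fail-walked)
[37] read 'b'  n0⇒n1
[38] read 'a'  n1⇒n2
[39] read 'd'  n2⇒n3  emit P0@[37:39]
[40] read 'e'  n3⇒n5 (fail-walked)
[41] read 'c'  n5⇒n6  emit P1@[41:41]
[42] read 'b'  n6⇒n7  emit P2@[40:42]
[43] read 'c'  n7⇒n4 (fail-walked)  emit P1@[43:43]
[44] read 'e'  n4⇒n5 (fail-walked)
[45] read 'd'  n5⇒n11 (fail-walked)
[46] read 'd'  n11⇒n11 (fail-walked)
[47] read 'd'  n11⇒n11 (fail-walked)
[48] read 'd'  n11⇒n11 (fail-walked)
[49] read 'a'  n11⇒n12
[50] read 'a'  n12⇒n13  emit P4@[48:50]
[51] read 'c'  n13⇒n4 (fail-walked)  emit P1@[51:51]
[52] read 'c'  n4⇒n4 (fail-walked)  emit P1@[52:52]
[53] read 'b'  n4⇒n1 (fail-walked)
[54] read 'a'  n1⇒n2
[55] read 'd'  n2⇒n3  emit P0@[53:55]
[56] read 'b'  n3⇒n1 (fail-walked)
[57] read 'a'  n1⇒n2
[58] read 'd'  n2⇒n3  emit P0@[56:58]

Matches: [[3,4],[7,1],[8,2],[9,1],[10,1],[13,0],[14,1],[15,1],[18,3],[18,4],[19,1],[22,0],[23,1],[26,3],[26,4],[28,1],[31,3],[31,4],[35,4],[39,0],[41,1],[42,2],[43,1],[50,4],[51,1],[52,1],[55,0],[58,0]]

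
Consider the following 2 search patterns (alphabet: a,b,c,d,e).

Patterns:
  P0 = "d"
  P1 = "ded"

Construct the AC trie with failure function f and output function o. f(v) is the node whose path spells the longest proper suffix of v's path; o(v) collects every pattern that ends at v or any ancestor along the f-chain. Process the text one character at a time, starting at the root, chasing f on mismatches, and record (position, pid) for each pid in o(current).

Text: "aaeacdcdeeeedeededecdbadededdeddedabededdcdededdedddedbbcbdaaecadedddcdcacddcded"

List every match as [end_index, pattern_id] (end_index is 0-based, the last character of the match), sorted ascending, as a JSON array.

Build automaton:
Trie nodes:
  n0 'ε': d→1
  n1 'd': e→2  [P0 ends]
  n2 'de': d→3
  n3 'ded': ·  [P1 ends]

BFS fail/out derivation:
  fail(1) 'd': from fail(0)=0 chase 'd': 0 ⇒ 0;  out={0}∪out(0)={0}
  fail(2) 'de': from fail(1)=0 chase 'e': 0 ⇒ 0;  out=∅∪out(0)=∅
  fail(3) 'ded': from fail(2)=0 chase 'd': 0 ⇒ 1;  out={1}∪out(1)={0,1}

Text stream:
i=0 'a': node 0→0
i=1 'a': node 0→0
i=2 'e': node 0→0
i=3 'a': node 0→0
i=4 'c': node 0→0
i=5 'd': node 0→1  → match P0@[5:5]
i=6 'c': node 1→0 ·f
i=7 'd': node 0→1  → match P0@[7:7]
i=8 'e': node 1→2
i=9 'e': node 2→0 ·f
i=10 'e': node 0→0
i=11 'e': node 0→0
i=12 'd': node 0→1  → match P0@[12:12]
i=13 'e': node 1→2
i=14 'e': node 2→0 ·f
i=15 'd': node 0→1  → match P0@[15:15]
i=16 'e': node 1→2
i=17 'd': node 2→3  → match P0@[17:17],P1@[15:17]
i=18 'e': node 3→2 ·f
i=19 'c': node 2→0 ·f
i=20 'd': node 0→1  → match P0@[20:20]
i=21 'b': node 1→0 ·f
i=22 'a': node 0→0
i=23 'd': node 0→1  → match P0@[23:23]
i=24 'e': node 1→2
i=25 'd': node 2→3  → match P0@[25:25],P1@[23:25]
i=26 'e': node 3→2 ·f
i=27 'd': node 2→3  → match P0@[27:27],P1@[25:27]
i=28 'd': node 3→1 ·f  → match P0@[28:28]
i=29 'e': node 1→2
i=30 'd': node 2→3  → match P0@[30:30],P1@[28:30]
i=31 'd': node 3→1 ·f  → match P0@[31:31]
i=32 'e': node 1→2
i=33 'd': node 2→3  → match P0@[33:33],P1@[31:33]
i=34 'a': node 3→0 ·f
i=35 'b': node 0→0
i=36 'e': node 0→0
i=37 'd': node 0→1  → match P0@[37:37]
i=38 'e': node 1→2
i=39 'd': node 2→3  → match P0@[39:39],P1@[37:39]
i=40 'd': node 3→1 ·f  → match P0@[40:40]
i=41 'c': node 1→0 ·f
i=42 'd': node 0→1  → match P0@[42:42]
i=43 'e': node 1→2
i=44 'd': node 2→3  → match P0@[44:44],P1@[42:44]
i=45 'e': node 3→2 ·f
i=46 'd': node 2→3  → match P0@[46:46],P1@[44:46]
i=47 'd': node 3→1 ·f  → match P0@[47:47]
i=48 'e': node 1→2
i=49 'd': node 2→3  → match P0@[49:49],P1@[47:49]
i=50 'd': node 3→1 ·f  → match P0@[50:50]
i=51 'd': node 1→1 ·f  → match P0@[51:51]
i=52 'e': node 1→2
i=53 'd': node 2→3  → match P0@[53:53],P1@[51:53]
i=54 'b': node 3→0 ·f
i=55 'b': node 0→0
i=56 'c': node 0→0
i=57 'b': node 0→0
i=58 'd': node 0→1  → match P0@[58:58]
i=59 'a': node 1→0 ·f
i=60 'a': node 0→0
i=61 'e': node 0→0
i=62 'c': node 0→0
i=63 'a': node 0→0
i=64 'd': node 0→1  → match P0@[64:64]
i=65 'e': node 1→2
i=66 'd': node 2→3  → match P0@[66:66],P1@[64:66]
i=67 'd': node 3→1 ·f  → match P0@[67:67]
i=68 'd': node 1→1 ·f  → match P0@[68:68]
i=69 'c': node 1→0 ·f
i=70 'd': node 0→1  → match P0@[70:70]
i=71 'c': node 1→0 ·f
i=72 'a': node 0→0
i=73 'c': node 0→0
i=74 'd': node 0→1  → match P0@[74:74]
i=75 'd': node 1→1 ·f  → match P0@[75:75]
i=76 'c': node 1→0 ·f
i=77 'd': node 0→1  → match P0@[77:77]
i=78 'e': node 1→2
i=79 'd': node 2→3  → match P0@[79:79],P1@[77:79]

Result: [[5,0],[7,0],[12,0],[15,0],[17,0],[17,1],[20,0],[23,0],[25,0],[25,1],[27,0],[27,1],[28,0],[30,0],[30,1],[31,0],[33,0],[33,1],[37,0],[39,0],[39,1],[40,0],[42,0],[44,0],[44,1],[46,0],[46,1],[47,0],[49,0],[49,1],[50,0],[51,0],[53,0],[53,1],[58,0],[64,0],[66,0],[66,1],[67,0],[68,0],[70,0],[74,0],[75,0],[77,0],[79,0],[79,1]]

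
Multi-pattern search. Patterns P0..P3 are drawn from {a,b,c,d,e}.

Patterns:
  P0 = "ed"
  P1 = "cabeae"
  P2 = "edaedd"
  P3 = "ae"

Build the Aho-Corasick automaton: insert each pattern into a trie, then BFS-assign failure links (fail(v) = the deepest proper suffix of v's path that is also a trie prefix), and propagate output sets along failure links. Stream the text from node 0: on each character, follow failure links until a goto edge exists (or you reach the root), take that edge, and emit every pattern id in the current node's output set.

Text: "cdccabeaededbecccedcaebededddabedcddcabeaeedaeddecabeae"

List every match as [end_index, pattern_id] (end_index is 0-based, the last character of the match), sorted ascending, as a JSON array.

Construct AC machine:
Trie nodes:
  n0 'ε': a→13 c→3 e→1
  n1 'e': d→2
  n2 'ed': a→9  ←P0
  n3 'c': a→4
  n4 'ca': b→5
  n5 'cab': e→6
  n6 'cabe': a→7
  n7 'cabea': e→8
  n8 'cabeae': ·  ←P1
  n9 'eda': e→10
  n10 'edae': d→11
  n11 'edaed': d→12
  n12 'edaedd': ·  ←P2
  n13 'a': e→14
  n14 'ae': ·  ←P3

BFS fail/out derivation:
  fail(1) 'e': from fail(0)=0 chase 'e': 0 ⇒ 0;  out=∅∪out(0)=∅
  fail(3) 'c': from fail(0)=0 chase 'c': 0 ⇒ 0;  out=∅∪out(0)=∅
  fail(13) 'a': from fail(0)=0 chase 'a': 0 ⇒ 0;  out=∅∪out(0)=∅
  fail(2) 'ed': from fail(1)=0 chase 'd': 0 ⇒ 0;  out={0}∪out(0)={0}
  fail(4) 'ca': from fail(3)=0 chase 'a': 0 ⇒ 13;  out=∅∪out(13)=∅
  fail(14) 'ae': from fail(13)=0 chase 'e': 0 ⇒ 1;  out={3}∪out(1)={3}
  fail(5) 'cab': from fail(4)=13 chase 'b': 13→0 ⇒ 0;  out=∅∪out(0)=∅
  fail(9) 'eda': from fail(2)=0 chase 'a': 0 ⇒ 13;  out=∅∪out(13)=∅
  fail(6) 'cabe': from fail(5)=0 chase 'e': 0 ⇒ 1;  out=∅∪out(1)=∅
  fail(10) 'edae': from fail(9)=13 chase 'e': 13 ⇒ 14;  out=∅∪out(14)={3}
  fail(7) 'cabea': from fail(6)=1 chase 'a': 1→0 ⇒ 13;  out=∅∪out(13)=∅
  fail(11) 'edaed': from fail(10)=14 chase 'd': 14→1 ⇒ 2;  out=∅∪out(2)={0}
  fail(8) 'cabeae': from fail(7)=13 chase 'e': 13 ⇒ 14;  out={1}∪out(14)={1,3}
  fail(12) 'edaedd': from fail(11)=2 chase 'd': 2→0 ⇒ 0;  out={2}∪out(0)={2}

Scan:
[0] read 'c'  n0⇒n3
[1] read 'd'  n3⇒n0 (via fail)
[2] read 'c'  n0⇒n3
[3] read 'c'  n3⇒n3 (via fail)
[4] read 'a'  n3⇒n4
[5] read 'b'  n4⇒n5
[6] read 'e'  n5⇒n6
[7] read 'a'  n6⇒n7
[8] read 'e'  n7⇒n8  emit P1@[3:8],P3@[7:8]
[9] read 'd'  n8⇒n2 (via fail)  emit P0@[8:9]
[10] read 'e'  n2⇒n1 (via fail)
[11] read 'd'  n1⇒n2  emit P0@[10:11]
[12] read 'b'  n2⇒n0 (via fail)
[13] read 'e'  n0⇒n1
[14] read 'c'  n1⇒n3 (via fail)
[15] read 'c'  n3⇒n3 (via fail)
[16] read 'c'  n3⇒n3 (via fail)
[17] read 'e'  n3⇒n1 (via fail)
[18] read 'd'  n1⇒n2  emit P0@[17:18]
[19] read 'c'  n2⇒n3 (via fail)
[20] read 'a'  n3⇒n4
[21] read 'e'  n4⇒n14 (via fail)  emit P3@[20:21]
[22] read 'b'  n14⇒n0 (via fail)
[23] read 'e'  n0⇒n1
[24] read 'd'  n1⇒n2  emit P0@[23:24]
[25] read 'e'  n2⇒n1 (via fail)
[26] read 'd'  n1⇒n2  emit P0@[25:26]
[27] read 'd'  n2⇒n0 (via fail)
[28] read 'd'  n0⇒n0
[29] read 'a'  n0⇒n13
[30] read 'b'  n13⇒n0 (via fail)
[31] read 'e'  n0⇒n1
[32] read 'd'  n1⇒n2  emit P0@[31:32]
[33] read 'c'  n2⇒n3 (via fail)
[34] read 'd'  n3⇒n0 (via fail)
[35] read 'd'  n0⇒n0
[36] read 'c'  n0⇒n3
[37] read 'a'  n3⇒n4
[38] read 'b'  n4⇒n5
[39] read 'e'  n5⇒n6
[40] read 'a'  n6⇒n7
[41] read 'e'  n7⇒n8  emit P1@[36:41],P3@[40:41]
[42] read 'e'  n8⇒n1 (via fail)
[43] read 'd'  n1⇒n2  emit P0@[42:43]
[44] read 'a'  n2⇒n9
[45] read 'e'  n9⇒n10  emit P3@[44:45]
[46] read 'd'  n10⇒n11  emit P0@[45:46]
[47] read 'd'  n11⇒n12  emit P2@[42:47]
[48] read 'e'  n12⇒n1 (via fail)
[49] read 'c'  n1⇒n3 (via fail)
[50] read 'a'  n3⇒n4
[51] read 'b'  n4⇒n5
[52] read 'e'  n5⇒n6
[53] read 'a'  n6⇒n7
[54] read 'e'  n7⇒n8  emit P1@[49:54],P3@[53:54]

All matches (sorted): [[8,1],[8,3],[9,0],[11,0],[18,0],[21,3],[24,0],[26,0],[32,0],[41,1],[41,3],[43,0],[45,3],[46,0],[47,2],[54,1],[54,3]]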